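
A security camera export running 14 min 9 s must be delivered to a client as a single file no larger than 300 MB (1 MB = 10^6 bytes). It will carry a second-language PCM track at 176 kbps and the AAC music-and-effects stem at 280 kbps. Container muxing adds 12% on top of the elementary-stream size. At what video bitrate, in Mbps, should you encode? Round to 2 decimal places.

Budget: 300 MB = 2400.0 Mb.
Stream payload after overhead: 2400.0 / 1.12 = 2142.9 Mb.
14 min 9 s = 849 s
Total bitrate budget: 2142.9 Mb / 849 s = 2.524 Mbps.
Audio total: 176 + 280 = 456 kbps = 0.456 Mbps.
Video: 2.524 − 0.456 = 2.068 Mbps.

2.07 Mbps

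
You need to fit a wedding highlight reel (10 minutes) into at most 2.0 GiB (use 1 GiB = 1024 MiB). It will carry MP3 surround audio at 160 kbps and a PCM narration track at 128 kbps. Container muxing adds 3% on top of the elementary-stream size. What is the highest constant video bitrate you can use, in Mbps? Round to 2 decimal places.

27.51 Mbps

Budget: 2.0 GiB = 17179.9 Mb.
Stream payload after overhead: 17179.9 / 1.03 = 16679.5 Mb.
10 min = 600 s
Total bitrate budget: 16679.5 Mb / 600 s = 27.799 Mbps.
Audio total: 160 + 128 = 288 kbps = 0.288 Mbps.
Video: 27.799 − 0.288 = 27.511 Mbps.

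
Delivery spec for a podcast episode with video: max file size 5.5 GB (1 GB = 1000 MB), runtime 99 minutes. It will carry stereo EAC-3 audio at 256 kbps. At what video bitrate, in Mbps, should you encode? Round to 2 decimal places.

7.15 Mbps

Budget: 5.5 GB = 44000.0 Mb.
99 min = 5940 s
Total bitrate budget: 44000.0 Mb / 5940 s = 7.407 Mbps.
Audio: 256 kbps = 0.256 Mbps.
Video: 7.407 − 0.256 = 7.151 Mbps.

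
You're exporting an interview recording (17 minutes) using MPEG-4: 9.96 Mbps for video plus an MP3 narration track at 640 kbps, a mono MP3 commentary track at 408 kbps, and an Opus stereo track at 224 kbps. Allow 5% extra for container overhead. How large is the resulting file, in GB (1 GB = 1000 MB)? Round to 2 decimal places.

1.50 GB

17 min = 1020 s
Audio total: 640 + 408 + 224 = 1272 kbps = 1.272 Mbps.
Total bitrate: 9.96 + 1.272 = 11.232 Mbps.
Stream data: 11.232 Mbps × 1020 s = 11456.6 Mb.
With 5% container overhead: ×1.05.
12,029 Mb ÷ 8 = 1,504 MB → 1.504 GB.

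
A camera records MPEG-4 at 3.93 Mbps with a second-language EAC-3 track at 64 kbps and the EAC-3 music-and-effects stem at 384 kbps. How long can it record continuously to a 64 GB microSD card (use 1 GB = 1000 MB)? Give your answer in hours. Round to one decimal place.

32.5 hours

Audio total: 64 + 384 = 448 kbps = 0.448 Mbps.
Total bitrate: 3.93 + 0.448 = 4.378 Mbps.
Capacity: 64 GB = 512,000 Mb.
Recording time: 512,000 / 4.378 = 116,948 s ≈ 32.5 hours.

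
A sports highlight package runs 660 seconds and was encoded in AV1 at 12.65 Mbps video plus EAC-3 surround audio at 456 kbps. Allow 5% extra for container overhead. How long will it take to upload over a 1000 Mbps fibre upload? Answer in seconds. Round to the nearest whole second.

9 seconds

Audio: 456 kbps = 0.456 Mbps.
Total bitrate: 13.106 Mbps.
File: 13.106 Mbps × 660 s = 8650.0 Mb.
With 5% container overhead: ×1.05. → 9082.5 Mb.
At 1000 Mbps: 9082.5 / 1000 = 9.1 s ≈ 9.08 seconds.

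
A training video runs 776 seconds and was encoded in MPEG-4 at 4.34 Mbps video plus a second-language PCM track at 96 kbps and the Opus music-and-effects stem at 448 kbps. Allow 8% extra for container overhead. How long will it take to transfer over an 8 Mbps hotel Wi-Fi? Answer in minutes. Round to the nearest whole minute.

9 minutes

Audio total: 96 + 448 = 544 kbps = 0.544 Mbps.
Total bitrate: 4.884 Mbps.
File: 4.884 Mbps × 776 s = 3790.0 Mb.
With 8% container overhead: ×1.08. → 4093.2 Mb.
At 8 Mbps: 4093.2 / 8 = 511.6 s ≈ 8.53 minutes.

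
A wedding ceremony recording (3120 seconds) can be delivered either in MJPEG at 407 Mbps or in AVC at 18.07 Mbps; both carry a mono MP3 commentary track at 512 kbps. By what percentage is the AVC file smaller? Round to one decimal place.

Audio: 512 kbps = 0.512 Mbps.
MJPEG: 407.512 Mbps × 3120 s = 1271437.4 Mb = 158.930 GB.
AVC: 18.582 Mbps × 3120 s = 57975.8 Mb = 7.247 GB.
Reduction: (1 − 7.247/158.930) × 100 = 95.44%.

95.4%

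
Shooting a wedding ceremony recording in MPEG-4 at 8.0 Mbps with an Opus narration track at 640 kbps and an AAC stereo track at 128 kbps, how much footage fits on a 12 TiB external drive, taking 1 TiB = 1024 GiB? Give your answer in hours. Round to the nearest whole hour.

Audio total: 640 + 128 = 768 kbps = 0.768 Mbps.
Total bitrate: 8.0 + 0.768 = 8.768 Mbps.
Capacity: 12 TiB = 105,553,116 Mb.
Recording time: 105,553,116 / 8.768 = 12,038,448 s ≈ 3,344 hours.

3344 hours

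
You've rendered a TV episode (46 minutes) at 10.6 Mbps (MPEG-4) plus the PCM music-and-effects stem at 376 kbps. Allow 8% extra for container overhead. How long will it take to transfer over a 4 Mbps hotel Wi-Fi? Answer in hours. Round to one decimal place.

46 min = 2760 s
Audio: 376 kbps = 0.376 Mbps.
Total bitrate: 10.976 Mbps.
File: 10.976 Mbps × 2760 s = 30293.8 Mb.
With 8% container overhead: ×1.08. → 32717.3 Mb.
At 4 Mbps: 32717.3 / 4 = 8179.3 s ≈ 2.27 hours.

2.3 hours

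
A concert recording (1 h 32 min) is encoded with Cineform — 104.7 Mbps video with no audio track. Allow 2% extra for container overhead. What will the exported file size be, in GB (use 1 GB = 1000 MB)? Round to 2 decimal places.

1 h 32 min = 92 min = 5520 s
Total bitrate: 104.7 Mbps.
Stream data: 104.700 Mbps × 5520 s = 577944.0 Mb.
With 2% container overhead: ×1.02.
589,503 Mb ÷ 8 = 73,688 MB → 73.69 GB.

73.69 GB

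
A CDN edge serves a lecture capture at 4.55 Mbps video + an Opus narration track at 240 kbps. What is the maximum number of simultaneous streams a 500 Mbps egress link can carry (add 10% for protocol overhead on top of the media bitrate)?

94

Audio: 240 kbps = 0.240 Mbps.
Per-viewer media rate: 4.790 Mbps.
On the wire with 10% overhead: 5.269 Mbps.
500 Mbps = 500.0 Mbps; 500.0 / 5.269 = 94.89 → 94 viewers.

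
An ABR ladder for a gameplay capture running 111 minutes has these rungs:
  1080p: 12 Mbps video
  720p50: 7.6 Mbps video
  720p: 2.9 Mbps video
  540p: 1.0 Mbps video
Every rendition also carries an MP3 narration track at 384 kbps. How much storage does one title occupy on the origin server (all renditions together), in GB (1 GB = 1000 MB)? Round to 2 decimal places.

20.84 GB

111 min = 6660 s
Audio: 384 kbps = 0.384 Mbps.
Sum of rendition bitrates: (12+0.384) + (7.6+0.384) + (2.9+0.384) + (1.0+0.384) = 25.036 Mbps.
× 6660 s = 166,740 Mb = 20,842 MB = 20.84 GB.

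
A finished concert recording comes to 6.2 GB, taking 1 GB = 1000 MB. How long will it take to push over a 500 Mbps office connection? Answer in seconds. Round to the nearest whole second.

File: 6.2 GB = 49600.0 Mb.
At 500 Mbps: 49600.0 / 500 = 99.2 s ≈ 99.2 seconds.

99 seconds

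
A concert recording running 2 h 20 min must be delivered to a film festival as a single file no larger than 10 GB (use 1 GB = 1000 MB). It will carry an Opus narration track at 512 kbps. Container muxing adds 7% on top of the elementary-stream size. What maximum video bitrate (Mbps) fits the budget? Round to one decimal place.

8.4 Mbps

Budget: 10 GB = 80000.0 Mb.
Stream payload after overhead: 80000.0 / 1.07 = 74766.4 Mb.
2 h 20 min = 140 min = 8400 s
Total bitrate budget: 74766.4 Mb / 8400 s = 8.901 Mbps.
Audio: 512 kbps = 0.512 Mbps.
Video: 8.901 − 0.512 = 8.389 Mbps.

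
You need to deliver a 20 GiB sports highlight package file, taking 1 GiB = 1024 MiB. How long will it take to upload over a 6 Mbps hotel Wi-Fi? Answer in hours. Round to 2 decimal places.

7.95 hours

File: 20 GiB = 171798.7 Mb.
At 6 Mbps: 171798.7 / 6 = 28633.1 s ≈ 7.95 hours.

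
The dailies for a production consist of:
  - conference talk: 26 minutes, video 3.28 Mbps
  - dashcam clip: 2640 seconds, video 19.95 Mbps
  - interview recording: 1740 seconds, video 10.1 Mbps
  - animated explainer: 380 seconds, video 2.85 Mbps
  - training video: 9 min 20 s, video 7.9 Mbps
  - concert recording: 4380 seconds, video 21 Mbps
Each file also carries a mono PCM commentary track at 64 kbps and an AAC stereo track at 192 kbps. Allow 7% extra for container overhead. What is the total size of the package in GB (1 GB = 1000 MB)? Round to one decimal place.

Audio total: 64 + 192 = 256 kbps = 0.256 Mbps.
conference talk: 3.536 Mbps × 1560 s × 1.07 = 5902.3 Mb
dashcam clip: 20.206 Mbps × 2640 s × 1.07 = 57077.9 Mb
interview recording: 10.356 Mbps × 1740 s × 1.07 = 19280.8 Mb
animated explainer: 3.106 Mbps × 380 s × 1.07 = 1262.9 Mb
training video: 8.156 Mbps × 560 s × 1.07 = 4887.1 Mb
concert recording: 21.256 Mbps × 4380 s × 1.07 = 99618.4 Mb
Total: 188029.3 Mb = 23503.7 MB.
= 23.50 GB.

23.5 GB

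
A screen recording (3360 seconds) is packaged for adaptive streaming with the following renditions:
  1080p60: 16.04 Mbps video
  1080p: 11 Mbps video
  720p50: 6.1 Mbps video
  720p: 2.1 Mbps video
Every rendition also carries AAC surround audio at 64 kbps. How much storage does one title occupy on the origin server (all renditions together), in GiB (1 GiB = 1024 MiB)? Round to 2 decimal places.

Audio: 64 kbps = 0.064 Mbps.
Sum of rendition bitrates: (16.04+0.064) + (11+0.064) + (6.1+0.064) + (2.1+0.064) = 35.496 Mbps.
× 3360 s = 119,267 Mb = 14,908 MB = 13.88 GiB.

13.88 GiB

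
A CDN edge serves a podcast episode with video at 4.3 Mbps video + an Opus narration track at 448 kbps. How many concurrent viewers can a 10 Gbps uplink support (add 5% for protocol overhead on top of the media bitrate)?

2005

Audio: 448 kbps = 0.448 Mbps.
Per-viewer media rate: 4.748 Mbps.
On the wire with 5% overhead: 4.985 Mbps.
10 Gbps = 10,000 Mbps; 10,000 / 4.985 = 2005.86 → 2005 viewers.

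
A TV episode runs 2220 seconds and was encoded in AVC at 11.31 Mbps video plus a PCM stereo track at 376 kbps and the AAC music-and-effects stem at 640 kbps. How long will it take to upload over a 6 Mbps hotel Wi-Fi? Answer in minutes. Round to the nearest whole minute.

Audio total: 376 + 640 = 1016 kbps = 1.016 Mbps.
Total bitrate: 12.326 Mbps.
File: 12.326 Mbps × 2220 s = 27363.7 Mb.
At 6 Mbps: 27363.7 / 6 = 4560.6 s ≈ 76 minutes.

76 minutes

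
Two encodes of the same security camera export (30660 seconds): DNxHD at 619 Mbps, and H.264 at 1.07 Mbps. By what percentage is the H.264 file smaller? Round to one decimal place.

DNxHD: 619.000 Mbps × 30660 s = 18978540.0 Mb = 2372.318 GB.
H.264: 1.070 Mbps × 30660 s = 32806.2 Mb = 4.101 GB.
Reduction: (1 − 4.101/2372.318) × 100 = 99.83%.

99.8%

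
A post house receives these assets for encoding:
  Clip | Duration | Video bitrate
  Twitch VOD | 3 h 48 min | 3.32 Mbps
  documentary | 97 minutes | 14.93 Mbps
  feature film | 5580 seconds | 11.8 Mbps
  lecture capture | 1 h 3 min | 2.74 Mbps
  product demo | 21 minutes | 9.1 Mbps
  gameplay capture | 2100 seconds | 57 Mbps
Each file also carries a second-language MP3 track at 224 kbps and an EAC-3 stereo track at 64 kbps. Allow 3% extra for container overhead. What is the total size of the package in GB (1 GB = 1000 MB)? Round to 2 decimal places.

Audio total: 224 + 64 = 288 kbps = 0.288 Mbps.
Twitch VOD: 3.608 Mbps × 13680 s × 1.03 = 50838.2 Mb
documentary: 15.218 Mbps × 5820 s × 1.03 = 91225.8 Mb
feature film: 12.088 Mbps × 5580 s × 1.03 = 69474.6 Mb
lecture capture: 3.028 Mbps × 3780 s × 1.03 = 11789.2 Mb
product demo: 9.388 Mbps × 1260 s × 1.03 = 12183.7 Mb
gameplay capture: 57.288 Mbps × 2100 s × 1.03 = 123913.9 Mb
Total: 359425.5 Mb = 44928.2 MB.
= 44.93 GB.

44.93 GB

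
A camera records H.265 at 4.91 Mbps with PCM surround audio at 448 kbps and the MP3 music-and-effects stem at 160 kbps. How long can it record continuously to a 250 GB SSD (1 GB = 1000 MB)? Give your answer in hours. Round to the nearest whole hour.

101 hours

Audio total: 448 + 160 = 608 kbps = 0.608 Mbps.
Total bitrate: 4.91 + 0.608 = 5.518 Mbps.
Capacity: 250 GB = 2,000,000 Mb.
Recording time: 2,000,000 / 5.518 = 362,450 s ≈ 101 hours.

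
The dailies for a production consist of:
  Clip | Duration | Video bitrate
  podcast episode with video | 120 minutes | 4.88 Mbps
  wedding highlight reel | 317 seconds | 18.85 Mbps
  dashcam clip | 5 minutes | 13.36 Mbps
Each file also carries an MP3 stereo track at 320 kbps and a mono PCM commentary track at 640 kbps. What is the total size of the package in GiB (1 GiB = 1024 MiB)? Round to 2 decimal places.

6.13 GiB

Audio total: 320 + 640 = 960 kbps = 0.960 Mbps.
podcast episode with video: 5.840 Mbps × 7200 s = 42048.0 Mb
wedding highlight reel: 19.810 Mbps × 317 s = 6279.8 Mb
dashcam clip: 14.320 Mbps × 300 s = 4296.0 Mb
Total: 52623.8 Mb = 6578.0 MB.
= 6.126 GiB.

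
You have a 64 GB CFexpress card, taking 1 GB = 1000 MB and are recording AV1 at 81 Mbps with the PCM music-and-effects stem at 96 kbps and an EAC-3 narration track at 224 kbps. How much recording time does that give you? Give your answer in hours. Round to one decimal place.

1.7 hours

Audio total: 96 + 224 = 320 kbps = 0.320 Mbps.
Total bitrate: 81 + 0.320 = 81.320 Mbps.
Capacity: 64 GB = 512,000 Mb.
Recording time: 512,000 / 81.320 = 6,296 s ≈ 1.75 hours.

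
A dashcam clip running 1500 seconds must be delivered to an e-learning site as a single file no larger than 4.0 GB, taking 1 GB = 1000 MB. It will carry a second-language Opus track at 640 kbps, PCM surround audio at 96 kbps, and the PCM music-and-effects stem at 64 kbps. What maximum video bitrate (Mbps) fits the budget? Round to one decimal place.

20.5 Mbps

Budget: 4.0 GB = 32000.0 Mb.
Total bitrate budget: 32000.0 Mb / 1500 s = 21.333 Mbps.
Audio total: 640 + 96 + 64 = 800 kbps = 0.800 Mbps.
Video: 21.333 − 0.800 = 20.533 Mbps.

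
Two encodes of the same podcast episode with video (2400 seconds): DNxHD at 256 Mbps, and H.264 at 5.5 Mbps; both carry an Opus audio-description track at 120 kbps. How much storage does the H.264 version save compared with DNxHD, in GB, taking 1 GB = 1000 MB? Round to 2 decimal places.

75.15 GB

Audio: 120 kbps = 0.120 Mbps.
DNxHD: 256.120 Mbps × 2400 s = 614688.0 Mb = 76.836 GB.
H.264: 5.620 Mbps × 2400 s = 13488.0 Mb = 1.686 GB.
Saving: 76.836 − 1.686 = 75.150 GB.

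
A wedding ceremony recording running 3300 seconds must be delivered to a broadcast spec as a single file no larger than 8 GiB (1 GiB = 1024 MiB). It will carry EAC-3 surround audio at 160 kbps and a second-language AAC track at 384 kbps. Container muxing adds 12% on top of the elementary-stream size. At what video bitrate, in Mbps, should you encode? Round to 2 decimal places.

Budget: 8 GiB = 68719.5 Mb.
Stream payload after overhead: 68719.5 / 1.12 = 61356.7 Mb.
Total bitrate budget: 61356.7 Mb / 3300 s = 18.593 Mbps.
Audio total: 160 + 384 = 544 kbps = 0.544 Mbps.
Video: 18.593 − 0.544 = 18.049 Mbps.

18.05 Mbps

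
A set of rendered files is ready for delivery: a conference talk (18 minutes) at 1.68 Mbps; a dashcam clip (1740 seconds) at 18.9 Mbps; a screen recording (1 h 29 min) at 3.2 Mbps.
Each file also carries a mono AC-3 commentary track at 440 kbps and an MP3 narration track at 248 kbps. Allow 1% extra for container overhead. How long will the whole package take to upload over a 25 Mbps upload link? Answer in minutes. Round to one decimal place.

38.7 minutes

Audio total: 440 + 248 = 688 kbps = 0.688 Mbps.
conference talk: 2.368 Mbps × 1080 s × 1.01 = 2583.0 Mb
dashcam clip: 19.588 Mbps × 1740 s × 1.01 = 34424.0 Mb
screen recording: 3.888 Mbps × 5340 s × 1.01 = 20969.5 Mb
Total: 57976.5 Mb = 7247.1 MB.
At 25 Mbps: 57976.5 / 25 = 2319 s ≈ 38.7 minutes.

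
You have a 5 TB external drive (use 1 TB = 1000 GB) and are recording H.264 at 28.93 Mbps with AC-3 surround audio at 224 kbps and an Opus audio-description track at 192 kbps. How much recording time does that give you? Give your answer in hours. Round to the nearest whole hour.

379 hours

Audio total: 224 + 192 = 416 kbps = 0.416 Mbps.
Total bitrate: 28.93 + 0.416 = 29.346 Mbps.
Capacity: 5 TB = 40,000,000 Mb.
Recording time: 40,000,000 / 29.346 = 1,363,048 s ≈ 379 hours.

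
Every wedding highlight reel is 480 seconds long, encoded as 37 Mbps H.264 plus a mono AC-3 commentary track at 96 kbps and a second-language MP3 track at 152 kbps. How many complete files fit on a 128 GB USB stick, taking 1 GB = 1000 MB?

57

Audio total: 96 + 152 = 248 kbps = 0.248 Mbps.
Total bitrate: 37.248 Mbps.
Per item: 37.248 Mbps × 480 s = 17,879 Mb = 2,235 MB.
Capacity: 128 GB = 1,024,000 Mb; 57.27 items → 57 complete.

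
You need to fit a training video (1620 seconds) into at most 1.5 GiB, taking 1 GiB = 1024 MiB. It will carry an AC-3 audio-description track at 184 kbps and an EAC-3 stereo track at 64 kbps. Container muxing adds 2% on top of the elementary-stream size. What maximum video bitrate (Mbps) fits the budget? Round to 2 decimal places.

7.55 Mbps

Budget: 1.5 GiB = 12884.9 Mb.
Stream payload after overhead: 12884.9 / 1.02 = 12632.3 Mb.
Total bitrate budget: 12632.3 Mb / 1620 s = 7.798 Mbps.
Audio total: 184 + 64 = 248 kbps = 0.248 Mbps.
Video: 7.798 − 0.248 = 7.550 Mbps.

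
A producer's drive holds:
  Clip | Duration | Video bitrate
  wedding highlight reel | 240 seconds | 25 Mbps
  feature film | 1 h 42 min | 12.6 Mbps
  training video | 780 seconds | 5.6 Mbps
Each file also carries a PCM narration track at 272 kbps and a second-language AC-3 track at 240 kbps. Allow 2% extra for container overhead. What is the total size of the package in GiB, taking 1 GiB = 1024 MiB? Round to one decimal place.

10.8 GiB

Audio total: 272 + 240 = 512 kbps = 0.512 Mbps.
wedding highlight reel: 25.512 Mbps × 240 s × 1.02 = 6245.3 Mb
feature film: 13.112 Mbps × 6120 s × 1.02 = 81850.3 Mb
training video: 6.112 Mbps × 780 s × 1.02 = 4862.7 Mb
Total: 92958.4 Mb = 11619.8 MB.
= 10.82 GiB.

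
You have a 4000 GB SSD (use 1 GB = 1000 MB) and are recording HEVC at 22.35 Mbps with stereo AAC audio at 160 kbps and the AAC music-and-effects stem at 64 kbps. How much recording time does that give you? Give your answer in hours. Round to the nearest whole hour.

394 hours

Audio total: 160 + 64 = 224 kbps = 0.224 Mbps.
Total bitrate: 22.35 + 0.224 = 22.574 Mbps.
Capacity: 4000 GB = 32,000,000 Mb.
Recording time: 32,000,000 / 22.574 = 1,417,560 s ≈ 394 hours.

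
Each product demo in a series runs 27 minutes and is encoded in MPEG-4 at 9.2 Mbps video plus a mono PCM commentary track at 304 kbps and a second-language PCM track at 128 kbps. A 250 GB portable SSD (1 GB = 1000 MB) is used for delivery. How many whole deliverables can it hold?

27 min = 1620 s
Audio total: 304 + 128 = 432 kbps = 0.432 Mbps.
Total bitrate: 9.632 Mbps.
Per item: 9.632 Mbps × 1620 s = 15,604 Mb = 1,950 MB.
Capacity: 250 GB = 2,000,000 Mb; 128.17 items → 128 complete.

128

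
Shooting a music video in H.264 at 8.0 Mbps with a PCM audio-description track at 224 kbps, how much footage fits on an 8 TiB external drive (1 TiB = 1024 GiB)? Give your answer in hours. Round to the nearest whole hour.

Audio: 224 kbps = 0.224 Mbps.
Total bitrate: 8.0 + 0.224 = 8.224 Mbps.
Capacity: 8 TiB = 70,368,744 Mb.
Recording time: 70,368,744 / 8.224 = 8,556,511 s ≈ 2,377 hours.

2377 hours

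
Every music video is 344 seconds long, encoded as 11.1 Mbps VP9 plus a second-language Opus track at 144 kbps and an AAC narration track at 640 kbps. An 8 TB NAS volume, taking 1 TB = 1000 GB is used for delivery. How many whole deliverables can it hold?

15655

Audio total: 144 + 640 = 784 kbps = 0.784 Mbps.
Total bitrate: 11.884 Mbps.
Per item: 11.884 Mbps × 344 s = 4,088 Mb = 511.0 MB.
Capacity: 8 TB = 64,000,000 Mb; 15655.21 items → 15655 complete.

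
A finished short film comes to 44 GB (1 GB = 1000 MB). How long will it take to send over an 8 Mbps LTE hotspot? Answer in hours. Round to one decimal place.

File: 44 GB = 352000.0 Mb.
At 8 Mbps: 352000.0 / 8 = 44000.0 s ≈ 12.2 hours.

12.2 hours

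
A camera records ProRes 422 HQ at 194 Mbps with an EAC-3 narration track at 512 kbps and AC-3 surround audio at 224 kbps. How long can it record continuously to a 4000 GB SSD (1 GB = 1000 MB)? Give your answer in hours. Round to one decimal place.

45.6 hours

Audio total: 512 + 224 = 736 kbps = 0.736 Mbps.
Total bitrate: 194 + 0.736 = 194.736 Mbps.
Capacity: 4000 GB = 32,000,000 Mb.
Recording time: 32,000,000 / 194.736 = 164,325 s ≈ 45.6 hours.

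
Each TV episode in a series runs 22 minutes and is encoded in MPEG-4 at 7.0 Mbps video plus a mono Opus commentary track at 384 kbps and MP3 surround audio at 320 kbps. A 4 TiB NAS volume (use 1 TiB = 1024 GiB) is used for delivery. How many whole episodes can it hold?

22 min = 1320 s
Audio total: 384 + 320 = 704 kbps = 0.704 Mbps.
Total bitrate: 7.704 Mbps.
Per item: 7.704 Mbps × 1320 s = 10,169 Mb = 1,271 MB.
Capacity: 4 TiB = 35,184,372 Mb; 3459.87 items → 3459 complete.

3459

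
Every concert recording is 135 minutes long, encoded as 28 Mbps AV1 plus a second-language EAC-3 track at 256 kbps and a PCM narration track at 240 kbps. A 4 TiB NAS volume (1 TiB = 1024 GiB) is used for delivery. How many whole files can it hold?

152

135 min = 8100 s
Audio total: 256 + 240 = 496 kbps = 0.496 Mbps.
Total bitrate: 28.496 Mbps.
Per item: 28.496 Mbps × 8100 s = 230,818 Mb = 28,852 MB.
Capacity: 4 TiB = 35,184,372 Mb; 152.43 items → 152 complete.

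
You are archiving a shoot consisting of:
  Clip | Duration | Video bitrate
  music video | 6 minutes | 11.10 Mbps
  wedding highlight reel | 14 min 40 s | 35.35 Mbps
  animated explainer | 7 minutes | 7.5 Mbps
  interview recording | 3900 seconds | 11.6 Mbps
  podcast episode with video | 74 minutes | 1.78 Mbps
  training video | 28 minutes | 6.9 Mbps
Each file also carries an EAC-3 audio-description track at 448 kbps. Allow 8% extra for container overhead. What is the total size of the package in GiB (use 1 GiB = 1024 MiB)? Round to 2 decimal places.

13.61 GiB

Audio: 448 kbps = 0.448 Mbps.
music video: 11.548 Mbps × 360 s × 1.08 = 4489.9 Mb
wedding highlight reel: 35.798 Mbps × 880 s × 1.08 = 34022.4 Mb
animated explainer: 7.948 Mbps × 420 s × 1.08 = 3605.2 Mb
interview recording: 12.048 Mbps × 3900 s × 1.08 = 50746.2 Mb
podcast episode with video: 2.228 Mbps × 4440 s × 1.08 = 10683.7 Mb
training video: 7.348 Mbps × 1680 s × 1.08 = 13332.2 Mb
Total: 116879.6 Mb = 14609.9 MB.
= 13.61 GiB.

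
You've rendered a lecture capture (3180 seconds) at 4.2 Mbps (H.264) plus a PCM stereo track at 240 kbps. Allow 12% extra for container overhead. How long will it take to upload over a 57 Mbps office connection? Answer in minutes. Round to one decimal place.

Audio: 240 kbps = 0.240 Mbps.
Total bitrate: 4.440 Mbps.
File: 4.440 Mbps × 3180 s = 14119.2 Mb.
With 12% container overhead: ×1.12. → 15813.5 Mb.
At 57 Mbps: 15813.5 / 57 = 277.4 s ≈ 4.62 minutes.

4.6 minutes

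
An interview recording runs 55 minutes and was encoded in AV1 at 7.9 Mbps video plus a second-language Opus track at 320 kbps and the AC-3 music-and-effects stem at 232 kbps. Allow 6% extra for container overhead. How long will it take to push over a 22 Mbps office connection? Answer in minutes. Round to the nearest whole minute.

55 min = 3300 s
Audio total: 320 + 232 = 552 kbps = 0.552 Mbps.
Total bitrate: 8.452 Mbps.
File: 8.452 Mbps × 3300 s = 27891.6 Mb.
With 6% container overhead: ×1.06. → 29565.1 Mb.
At 22 Mbps: 29565.1 / 22 = 1343.9 s ≈ 22.4 minutes.

22 minutes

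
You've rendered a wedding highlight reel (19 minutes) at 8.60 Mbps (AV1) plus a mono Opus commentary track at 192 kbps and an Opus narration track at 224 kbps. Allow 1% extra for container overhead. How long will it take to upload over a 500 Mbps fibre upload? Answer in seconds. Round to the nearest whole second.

21 seconds

19 min = 1140 s
Audio total: 192 + 224 = 416 kbps = 0.416 Mbps.
Total bitrate: 9.016 Mbps.
File: 9.016 Mbps × 1140 s = 10278.2 Mb.
With 1% container overhead: ×1.01. → 10381.0 Mb.
At 500 Mbps: 10381.0 / 500 = 20.8 s ≈ 20.8 seconds.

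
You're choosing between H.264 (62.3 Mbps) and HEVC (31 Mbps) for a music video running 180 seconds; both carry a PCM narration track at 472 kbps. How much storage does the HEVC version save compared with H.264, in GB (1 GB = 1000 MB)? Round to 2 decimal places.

Audio: 472 kbps = 0.472 Mbps.
H.264: 62.772 Mbps × 180 s = 11299.0 Mb = 1.412 GB.
HEVC: 31.472 Mbps × 180 s = 5665.0 Mb = 0.708 GB.
Saving: 1.412 − 0.708 = 0.704 GB.

0.70 GB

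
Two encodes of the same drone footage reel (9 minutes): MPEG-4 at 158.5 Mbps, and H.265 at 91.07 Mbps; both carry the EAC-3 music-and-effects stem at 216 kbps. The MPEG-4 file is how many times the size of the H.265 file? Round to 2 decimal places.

1.74

9 min = 540 s
Audio: 216 kbps = 0.216 Mbps.
MPEG-4: 158.716 Mbps × 540 s = 85706.6 Mb = 10.713 GB.
H.265: 91.286 Mbps × 540 s = 49294.4 Mb = 6.162 GB.
Ratio: 10.713 / 6.162 = 1.739.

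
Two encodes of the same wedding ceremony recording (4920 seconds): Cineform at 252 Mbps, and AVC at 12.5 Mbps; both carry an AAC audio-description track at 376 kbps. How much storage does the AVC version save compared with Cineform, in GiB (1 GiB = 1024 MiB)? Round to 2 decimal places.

Audio: 376 kbps = 0.376 Mbps.
Cineform: 252.376 Mbps × 4920 s = 1241689.9 Mb = 144.552 GiB.
AVC: 12.876 Mbps × 4920 s = 63349.9 Mb = 7.375 GiB.
Saving: 144.552 − 7.375 = 137.177 GiB.

137.18 GiB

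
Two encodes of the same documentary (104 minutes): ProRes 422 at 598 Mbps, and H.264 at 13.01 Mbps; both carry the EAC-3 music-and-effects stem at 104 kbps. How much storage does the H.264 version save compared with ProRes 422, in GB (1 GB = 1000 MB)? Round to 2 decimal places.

104 min = 6240 s
Audio: 104 kbps = 0.104 Mbps.
ProRes 422: 598.104 Mbps × 6240 s = 3732169.0 Mb = 466.521 GB.
H.264: 13.114 Mbps × 6240 s = 81831.4 Mb = 10.229 GB.
Saving: 466.521 − 10.229 = 456.292 GB.

456.29 GB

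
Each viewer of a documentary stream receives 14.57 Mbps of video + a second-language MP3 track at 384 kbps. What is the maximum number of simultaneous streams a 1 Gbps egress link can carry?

66

Audio: 384 kbps = 0.384 Mbps.
Per-viewer media rate: 14.954 Mbps.
1 Gbps = 1,000 Mbps; 1,000 / 14.954 = 66.87 → 66 viewers.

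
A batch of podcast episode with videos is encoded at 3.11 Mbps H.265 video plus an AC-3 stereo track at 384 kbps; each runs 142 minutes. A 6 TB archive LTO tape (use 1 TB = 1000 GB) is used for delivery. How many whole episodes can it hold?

142 min = 8520 s
Audio: 384 kbps = 0.384 Mbps.
Total bitrate: 3.494 Mbps.
Per item: 3.494 Mbps × 8520 s = 29,769 Mb = 3,721 MB.
Capacity: 6 TB = 48,000,000 Mb; 1612.42 items → 1612 complete.

1612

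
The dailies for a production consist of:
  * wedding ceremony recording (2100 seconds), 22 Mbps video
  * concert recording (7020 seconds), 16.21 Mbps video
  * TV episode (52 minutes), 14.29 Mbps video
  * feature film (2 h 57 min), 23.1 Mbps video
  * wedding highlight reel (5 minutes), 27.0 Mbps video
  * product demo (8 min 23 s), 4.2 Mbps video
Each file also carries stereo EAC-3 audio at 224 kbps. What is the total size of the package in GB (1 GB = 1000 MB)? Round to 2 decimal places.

Audio: 224 kbps = 0.224 Mbps.
wedding ceremony recording: 22.224 Mbps × 2100 s = 46670.4 Mb
concert recording: 16.434 Mbps × 7020 s = 115366.7 Mb
TV episode: 14.514 Mbps × 3120 s = 45283.7 Mb
feature film: 23.324 Mbps × 10620 s = 247700.9 Mb
wedding highlight reel: 27.224 Mbps × 300 s = 8167.2 Mb
product demo: 4.424 Mbps × 503 s = 2225.3 Mb
Total: 465414.1 Mb = 58176.8 MB.
= 58.18 GB.

58.18 GB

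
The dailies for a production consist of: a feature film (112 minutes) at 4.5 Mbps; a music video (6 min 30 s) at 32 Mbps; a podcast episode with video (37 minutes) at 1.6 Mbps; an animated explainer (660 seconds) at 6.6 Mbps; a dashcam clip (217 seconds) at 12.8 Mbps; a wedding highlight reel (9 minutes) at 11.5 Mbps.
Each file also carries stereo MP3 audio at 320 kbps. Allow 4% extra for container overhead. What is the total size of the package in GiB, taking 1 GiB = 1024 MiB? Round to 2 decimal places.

Audio: 320 kbps = 0.320 Mbps.
feature film: 4.820 Mbps × 6720 s × 1.04 = 33686.0 Mb
music video: 32.320 Mbps × 390 s × 1.04 = 13109.0 Mb
podcast episode with video: 1.920 Mbps × 2220 s × 1.04 = 4432.9 Mb
animated explainer: 6.920 Mbps × 660 s × 1.04 = 4749.9 Mb
dashcam clip: 13.120 Mbps × 217 s × 1.04 = 2960.9 Mb
wedding highlight reel: 11.820 Mbps × 540 s × 1.04 = 6638.1 Mb
Total: 65576.8 Mb = 8197.1 MB.
= 7.634 GiB.

7.63 GiB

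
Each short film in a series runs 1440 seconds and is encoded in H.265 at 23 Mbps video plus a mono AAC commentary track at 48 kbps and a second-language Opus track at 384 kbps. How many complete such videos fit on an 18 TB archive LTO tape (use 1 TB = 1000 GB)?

4267

Audio total: 48 + 384 = 432 kbps = 0.432 Mbps.
Total bitrate: 23.432 Mbps.
Per item: 23.432 Mbps × 1440 s = 33,742 Mb = 4,218 MB.
Capacity: 18 TB = 144,000,000 Mb; 4267.67 items → 4267 complete.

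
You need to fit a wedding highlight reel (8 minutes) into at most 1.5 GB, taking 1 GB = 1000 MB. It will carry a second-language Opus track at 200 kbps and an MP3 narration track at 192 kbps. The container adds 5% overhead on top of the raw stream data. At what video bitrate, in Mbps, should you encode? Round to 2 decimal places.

23.42 Mbps

Budget: 1.5 GB = 12000.0 Mb.
Stream payload after overhead: 12000.0 / 1.05 = 11428.6 Mb.
8 min = 480 s
Total bitrate budget: 11428.6 Mb / 480 s = 23.810 Mbps.
Audio total: 200 + 192 = 392 kbps = 0.392 Mbps.
Video: 23.810 − 0.392 = 23.418 Mbps.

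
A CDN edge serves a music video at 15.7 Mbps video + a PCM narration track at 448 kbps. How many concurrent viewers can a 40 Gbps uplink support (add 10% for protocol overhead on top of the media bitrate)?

2251

Audio: 448 kbps = 0.448 Mbps.
Per-viewer media rate: 16.148 Mbps.
On the wire with 10% overhead: 17.763 Mbps.
40 Gbps = 40,000 Mbps; 40,000 / 17.763 = 2251.90 → 2251 viewers.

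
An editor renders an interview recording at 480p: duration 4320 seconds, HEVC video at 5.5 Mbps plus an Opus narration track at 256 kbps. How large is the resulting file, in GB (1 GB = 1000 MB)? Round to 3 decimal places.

3.108 GB

Audio: 256 kbps = 0.256 Mbps.
Total bitrate: 5.5 + 0.256 = 5.756 Mbps.
Stream data: 5.756 Mbps × 4320 s = 24865.9 Mb.
24,866 Mb ÷ 8 = 3,108 MB → 3.108 GB.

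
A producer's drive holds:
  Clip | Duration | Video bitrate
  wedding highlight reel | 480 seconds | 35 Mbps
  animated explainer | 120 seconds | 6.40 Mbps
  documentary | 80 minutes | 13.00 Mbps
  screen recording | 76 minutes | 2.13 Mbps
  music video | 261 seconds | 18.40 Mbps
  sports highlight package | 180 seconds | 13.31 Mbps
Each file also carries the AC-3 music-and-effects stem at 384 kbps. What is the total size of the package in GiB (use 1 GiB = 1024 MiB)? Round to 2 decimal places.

11.74 GiB

Audio: 384 kbps = 0.384 Mbps.
wedding highlight reel: 35.384 Mbps × 480 s = 16984.3 Mb
animated explainer: 6.784 Mbps × 120 s = 814.1 Mb
documentary: 13.384 Mbps × 4800 s = 64243.2 Mb
screen recording: 2.514 Mbps × 4560 s = 11463.8 Mb
music video: 18.784 Mbps × 261 s = 4902.6 Mb
sports highlight package: 13.694 Mbps × 180 s = 2464.9 Mb
Total: 100873.0 Mb = 12609.1 MB.
= 11.74 GiB.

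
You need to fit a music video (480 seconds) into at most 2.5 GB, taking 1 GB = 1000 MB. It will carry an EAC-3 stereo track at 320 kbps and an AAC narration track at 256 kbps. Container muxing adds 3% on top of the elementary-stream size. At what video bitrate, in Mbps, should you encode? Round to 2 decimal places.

39.88 Mbps

Budget: 2.5 GB = 20000.0 Mb.
Stream payload after overhead: 20000.0 / 1.03 = 19417.5 Mb.
Total bitrate budget: 19417.5 Mb / 480 s = 40.453 Mbps.
Audio total: 320 + 256 = 576 kbps = 0.576 Mbps.
Video: 40.453 − 0.576 = 39.877 Mbps.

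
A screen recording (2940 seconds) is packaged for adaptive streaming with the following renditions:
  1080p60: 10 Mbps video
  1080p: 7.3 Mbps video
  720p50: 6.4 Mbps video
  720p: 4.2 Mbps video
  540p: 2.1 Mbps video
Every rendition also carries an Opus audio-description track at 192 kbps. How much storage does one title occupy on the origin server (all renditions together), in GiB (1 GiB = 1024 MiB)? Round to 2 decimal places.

10.60 GiB

Audio: 192 kbps = 0.192 Mbps.
Sum of rendition bitrates: (10+0.192) + (7.3+0.192) + (6.4+0.192) + (4.2+0.192) + (2.1+0.192) = 30.960 Mbps.
× 2940 s = 91,022 Mb = 11,378 MB = 10.60 GiB.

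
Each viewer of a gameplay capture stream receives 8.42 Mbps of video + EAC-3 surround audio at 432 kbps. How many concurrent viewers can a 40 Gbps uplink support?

Audio: 432 kbps = 0.432 Mbps.
Per-viewer media rate: 8.852 Mbps.
40 Gbps = 40,000 Mbps; 40,000 / 8.852 = 4518.75 → 4518 viewers.

4518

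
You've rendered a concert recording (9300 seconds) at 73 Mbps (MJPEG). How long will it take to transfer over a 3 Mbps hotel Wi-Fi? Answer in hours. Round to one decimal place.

File: 73.000 Mbps × 9300 s = 678900.0 Mb.
At 3 Mbps: 678900.0 / 3 = 226300.0 s ≈ 62.9 hours.

62.9 hours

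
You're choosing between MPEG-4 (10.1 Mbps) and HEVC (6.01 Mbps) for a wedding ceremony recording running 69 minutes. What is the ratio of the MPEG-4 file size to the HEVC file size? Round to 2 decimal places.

69 min = 4140 s
MPEG-4: 10.100 Mbps × 4140 s = 41814.0 Mb = 4.868 GiB.
HEVC: 6.010 Mbps × 4140 s = 24881.4 Mb = 2.897 GiB.
Ratio: 4.868 / 2.897 = 1.681.

1.68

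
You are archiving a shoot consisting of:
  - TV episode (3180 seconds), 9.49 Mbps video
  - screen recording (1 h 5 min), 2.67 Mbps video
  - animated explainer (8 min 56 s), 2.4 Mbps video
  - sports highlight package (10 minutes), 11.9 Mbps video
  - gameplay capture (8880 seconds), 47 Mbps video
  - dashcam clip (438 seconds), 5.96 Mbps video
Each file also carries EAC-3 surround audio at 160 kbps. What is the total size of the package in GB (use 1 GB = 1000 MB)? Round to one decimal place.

Audio: 160 kbps = 0.160 Mbps.
TV episode: 9.650 Mbps × 3180 s = 30687.0 Mb
screen recording: 2.830 Mbps × 3900 s = 11037.0 Mb
animated explainer: 2.560 Mbps × 536 s = 1372.2 Mb
sports highlight package: 12.060 Mbps × 600 s = 7236.0 Mb
gameplay capture: 47.160 Mbps × 8880 s = 418780.8 Mb
dashcam clip: 6.120 Mbps × 438 s = 2680.6 Mb
Total: 471793.5 Mb = 58974.2 MB.
= 58.97 GB.

59.0 GB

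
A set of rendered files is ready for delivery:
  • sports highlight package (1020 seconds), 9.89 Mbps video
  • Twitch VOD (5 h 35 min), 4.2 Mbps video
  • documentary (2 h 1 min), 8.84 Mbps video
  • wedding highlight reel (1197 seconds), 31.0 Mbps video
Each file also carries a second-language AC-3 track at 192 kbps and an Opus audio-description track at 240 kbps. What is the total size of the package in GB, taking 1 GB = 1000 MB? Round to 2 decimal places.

Audio total: 192 + 240 = 432 kbps = 0.432 Mbps.
sports highlight package: 10.322 Mbps × 1020 s = 10528.4 Mb
Twitch VOD: 4.632 Mbps × 20100 s = 93103.2 Mb
documentary: 9.272 Mbps × 7260 s = 67314.7 Mb
wedding highlight reel: 31.432 Mbps × 1197 s = 37624.1 Mb
Total: 208570.5 Mb = 26071.3 MB.
= 26.07 GB.

26.07 GB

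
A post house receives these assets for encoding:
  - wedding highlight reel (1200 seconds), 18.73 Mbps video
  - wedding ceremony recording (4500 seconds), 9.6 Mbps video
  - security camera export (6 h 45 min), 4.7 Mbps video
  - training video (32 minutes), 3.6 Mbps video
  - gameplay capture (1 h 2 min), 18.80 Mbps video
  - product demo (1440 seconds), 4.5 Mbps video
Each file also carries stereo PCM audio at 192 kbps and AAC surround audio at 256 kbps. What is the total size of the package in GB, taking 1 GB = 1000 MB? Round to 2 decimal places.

34.98 GB

Audio total: 192 + 256 = 448 kbps = 0.448 Mbps.
wedding highlight reel: 19.178 Mbps × 1200 s = 23013.6 Mb
wedding ceremony recording: 10.048 Mbps × 4500 s = 45216.0 Mb
security camera export: 5.148 Mbps × 24300 s = 125096.4 Mb
training video: 4.048 Mbps × 1920 s = 7772.2 Mb
gameplay capture: 19.248 Mbps × 3720 s = 71602.6 Mb
product demo: 4.948 Mbps × 1440 s = 7125.1 Mb
Total: 279825.8 Mb = 34978.2 MB.
= 34.98 GB.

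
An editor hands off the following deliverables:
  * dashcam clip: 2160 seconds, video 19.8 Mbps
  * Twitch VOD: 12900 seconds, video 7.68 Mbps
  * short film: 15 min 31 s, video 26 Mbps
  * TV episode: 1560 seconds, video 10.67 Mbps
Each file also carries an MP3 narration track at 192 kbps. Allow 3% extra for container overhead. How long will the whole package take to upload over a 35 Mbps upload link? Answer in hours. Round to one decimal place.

Audio: 192 kbps = 0.192 Mbps.
dashcam clip: 19.992 Mbps × 2160 s × 1.03 = 44478.2 Mb
Twitch VOD: 7.872 Mbps × 12900 s × 1.03 = 104595.3 Mb
short film: 26.192 Mbps × 931 s × 1.03 = 25116.3 Mb
TV episode: 10.862 Mbps × 1560 s × 1.03 = 17453.1 Mb
Total: 191642.8 Mb = 23955.4 MB.
At 35 Mbps: 191642.8 / 35 = 5476 s ≈ 1.52 hours.

1.5 hours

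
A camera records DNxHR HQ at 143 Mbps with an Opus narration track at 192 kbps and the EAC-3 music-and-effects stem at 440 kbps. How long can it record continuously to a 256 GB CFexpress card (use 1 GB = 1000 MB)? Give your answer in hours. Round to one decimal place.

4.0 hours

Audio total: 192 + 440 = 632 kbps = 0.632 Mbps.
Total bitrate: 143 + 0.632 = 143.632 Mbps.
Capacity: 256 GB = 2,048,000 Mb.
Recording time: 2,048,000 / 143.632 = 14,259 s ≈ 3.96 hours.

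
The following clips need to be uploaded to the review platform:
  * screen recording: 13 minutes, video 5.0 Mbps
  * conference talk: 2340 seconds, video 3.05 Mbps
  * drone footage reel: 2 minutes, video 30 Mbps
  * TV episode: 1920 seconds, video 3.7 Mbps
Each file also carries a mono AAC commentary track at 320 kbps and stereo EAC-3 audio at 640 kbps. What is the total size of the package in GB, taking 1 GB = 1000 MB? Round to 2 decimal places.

Audio total: 320 + 640 = 960 kbps = 0.960 Mbps.
screen recording: 5.960 Mbps × 780 s = 4648.8 Mb
conference talk: 4.010 Mbps × 2340 s = 9383.4 Mb
drone footage reel: 30.960 Mbps × 120 s = 3715.2 Mb
TV episode: 4.660 Mbps × 1920 s = 8947.2 Mb
Total: 26694.6 Mb = 3336.8 MB.
= 3.337 GB.

3.34 GB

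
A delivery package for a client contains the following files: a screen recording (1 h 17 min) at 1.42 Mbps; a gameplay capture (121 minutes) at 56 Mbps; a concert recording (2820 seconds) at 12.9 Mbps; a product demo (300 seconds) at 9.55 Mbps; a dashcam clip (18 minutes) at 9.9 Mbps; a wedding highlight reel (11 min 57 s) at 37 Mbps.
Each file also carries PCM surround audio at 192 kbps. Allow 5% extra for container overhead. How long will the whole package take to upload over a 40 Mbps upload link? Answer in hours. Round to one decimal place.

Audio: 192 kbps = 0.192 Mbps.
screen recording: 1.612 Mbps × 4620 s × 1.05 = 7819.8 Mb
gameplay capture: 56.192 Mbps × 7260 s × 1.05 = 428351.6 Mb
concert recording: 13.092 Mbps × 2820 s × 1.05 = 38765.4 Mb
product demo: 9.742 Mbps × 300 s × 1.05 = 3068.7 Mb
dashcam clip: 10.092 Mbps × 1080 s × 1.05 = 11444.3 Mb
wedding highlight reel: 37.192 Mbps × 717 s × 1.05 = 28000.0 Mb
Total: 517449.9 Mb = 64681.2 MB.
At 40 Mbps: 517449.9 / 40 = 12936 s ≈ 3.59 hours.

3.6 hours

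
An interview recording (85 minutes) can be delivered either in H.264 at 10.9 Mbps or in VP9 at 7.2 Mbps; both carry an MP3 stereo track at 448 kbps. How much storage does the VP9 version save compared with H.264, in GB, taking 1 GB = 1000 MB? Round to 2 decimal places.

2.36 GB

85 min = 5100 s
Audio: 448 kbps = 0.448 Mbps.
H.264: 11.348 Mbps × 5100 s = 57874.8 Mb = 7.234 GB.
VP9: 7.648 Mbps × 5100 s = 39004.8 Mb = 4.876 GB.
Saving: 7.234 − 4.876 = 2.359 GB.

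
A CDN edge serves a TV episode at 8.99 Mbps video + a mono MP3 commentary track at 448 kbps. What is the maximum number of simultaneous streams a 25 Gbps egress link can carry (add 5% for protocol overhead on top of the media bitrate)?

Audio: 448 kbps = 0.448 Mbps.
Per-viewer media rate: 9.438 Mbps.
On the wire with 5% overhead: 9.910 Mbps.
25 Gbps = 25,000 Mbps; 25,000 / 9.910 = 2522.73 → 2522 viewers.

2522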